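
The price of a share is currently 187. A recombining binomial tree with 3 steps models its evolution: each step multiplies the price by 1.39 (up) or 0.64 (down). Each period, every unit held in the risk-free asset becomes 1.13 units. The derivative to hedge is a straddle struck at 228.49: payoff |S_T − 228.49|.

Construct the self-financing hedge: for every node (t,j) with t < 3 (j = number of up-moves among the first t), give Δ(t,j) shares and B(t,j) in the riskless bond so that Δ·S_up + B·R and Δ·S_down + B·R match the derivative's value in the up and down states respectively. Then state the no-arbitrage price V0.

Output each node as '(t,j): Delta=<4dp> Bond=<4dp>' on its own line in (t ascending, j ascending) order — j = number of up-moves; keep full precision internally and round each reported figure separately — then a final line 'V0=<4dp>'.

(0,0): Delta=0.3056 Bond=21.6991
(1,0): Delta=-0.9647 Bond=176.5453
(1,1): Delta=0.6160 Bond=-56.1466
(2,0): Delta=-1.0000 Bond=202.2035
(2,1): Delta=-0.9560 Bond=198.0596
(2,2): Delta=1.0000 Bond=-202.2035
V0=78.8484

Since d<R<u, set p* = (R−d)/(u−d) = 0.6533; price each node as the discounted p*-expectation of its children.
Terminal payoffs: V(3,0)=179.4691, V(3,1)=122.0227, V(3,2)=2.7437, V(3,3)=273.7208
(2,0): S=76.5952. Δ = (V_up−V_dn)/(S_up−S_dn) = (122.0227−179.4691)/(106.4673−49.0209) = -1.0000. V = [p*·122.0227 + (1−p*)·179.4691]/1.13 = 125.6083. B = V − Δ·S = 202.2035.
(2,1): S=166.3552. Δ = (V_up−V_dn)/(S_up−S_dn) = (2.7437−122.0227)/(231.2337−106.4673) = -0.9560. V = [p*·2.7437 + (1−p*)·122.0227]/1.13 = 39.0210. B = V − Δ·S = 198.0596.
(2,2): S=361.3027. Δ = (V_up−V_dn)/(S_up−S_dn) = (273.7208−2.7437)/(502.2108−231.2337) = 1.0000. V = [p*·273.7208 + (1−p*)·2.7437]/1.13 = 159.0992. B = V − Δ·S = -202.2035.
(1,0): S=119.6800. Δ = (V_up−V_dn)/(S_up−S_dn) = (39.0210−125.6083)/(166.3552−76.5952) = -0.9647. V = [p*·39.0210 + (1−p*)·125.6083]/1.13 = 61.0955. B = V − Δ·S = 176.5453.
(1,1): S=259.9300. Δ = (V_up−V_dn)/(S_up−S_dn) = (159.0992−39.0210)/(361.3027−166.3552) = 0.6160. V = [p*·159.0992 + (1−p*)·39.0210]/1.13 = 103.9576. B = V − Δ·S = -56.1466.
(0,0): S=187.0000. Δ = (V_up−V_dn)/(S_up−S_dn) = (103.9576−61.0955)/(259.9300−119.6800) = 0.3056. V = [p*·103.9576 + (1−p*)·61.0955]/1.13 = 78.8484. B = V − Δ·S = 21.6991.
Self-financing check: at every node Δ·S+B equals the discounted successor values.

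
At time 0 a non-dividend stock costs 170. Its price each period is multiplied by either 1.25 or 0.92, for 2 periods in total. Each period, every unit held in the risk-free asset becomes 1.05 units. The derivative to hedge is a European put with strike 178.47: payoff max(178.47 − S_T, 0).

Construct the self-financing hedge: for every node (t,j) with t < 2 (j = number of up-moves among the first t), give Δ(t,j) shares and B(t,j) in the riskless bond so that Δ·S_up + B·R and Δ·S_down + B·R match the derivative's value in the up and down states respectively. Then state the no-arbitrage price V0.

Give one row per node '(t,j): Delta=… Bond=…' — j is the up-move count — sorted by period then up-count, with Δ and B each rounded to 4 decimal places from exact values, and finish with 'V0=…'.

No-arbitrage ⇒ martingale measure with p* = (R−d)/(u−d) = 0.3939.
Terminal values V(2,·): V(2,0)=34.5820, V(2,1)=0.0000, V(2,2)=0.0000
Node (1,0) S=156.4000: V=(p*·0.0000+(1−p*)·34.5820)/1.05=19.9608; Δ=(0.0000−34.5820)/(195.5000−143.8880)=-0.6700; B=V−Δ·S=124.7547
Node (1,1) S=212.5000: V=(p*·0.0000+(1−p*)·0.0000)/1.05=0.0000; Δ=(0.0000−0.0000)/(265.6250−195.5000)=0.0000; B=V−Δ·S=0.0000
Node (0,0) S=170.0000: V=(p*·0.0000+(1−p*)·19.9608)/1.05=11.5214; Δ=(0.0000−19.9608)/(212.5000−156.4000)=-0.3558; B=V−Δ·S=72.0085
The time-0 hedge costs 11.5214, which is the no-arbitrage price.

(0,0): Delta=-0.3558 Bond=72.0085
(1,0): Delta=-0.6700 Bond=124.7547
(1,1): Delta=0.0000 Bond=0.0000
V0=11.5214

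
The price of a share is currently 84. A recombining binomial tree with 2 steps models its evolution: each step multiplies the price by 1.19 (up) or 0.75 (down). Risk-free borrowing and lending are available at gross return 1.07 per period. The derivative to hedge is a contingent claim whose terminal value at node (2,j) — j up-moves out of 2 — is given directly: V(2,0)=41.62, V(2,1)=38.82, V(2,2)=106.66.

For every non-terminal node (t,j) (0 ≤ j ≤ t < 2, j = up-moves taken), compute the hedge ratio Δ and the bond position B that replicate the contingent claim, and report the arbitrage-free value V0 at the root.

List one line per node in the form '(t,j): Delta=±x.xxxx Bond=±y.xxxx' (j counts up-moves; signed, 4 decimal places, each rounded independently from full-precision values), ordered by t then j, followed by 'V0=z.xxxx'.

The replicating-portfolio and risk-neutral prices coincide; use p* = (1.07−0.75)/(1.19−0.75) = 0.7273 for the latter.
Terminal payoffs: V(2,0)=41.6200, V(2,1)=38.8200, V(2,2)=106.6600
  t=1,j=0: stock 63.0000 → up 74.9700 (V=38.8200), down 47.2500 (V=41.6200). Price 36.9941; hedge Δ=-0.1010, bond B=43.3577.
  t=1,j=1: stock 99.9600 → up 118.9524 (V=106.6600), down 74.9700 (V=38.8200). Price 82.3908; hedge Δ=1.5424, bond B=-71.7910.
  t=0,j=0: stock 84.0000 → up 99.9600 (V=82.3908), down 63.0000 (V=36.9941). Price 65.4298; hedge Δ=1.2283, bond B=-37.7447.
Self-financing check: at every node Δ·S+B equals the discounted successor values.

(0,0): Delta=1.2283 Bond=-37.7447
(1,0): Delta=-0.1010 Bond=43.3577
(1,1): Delta=1.5424 Bond=-71.7910
V0=65.4298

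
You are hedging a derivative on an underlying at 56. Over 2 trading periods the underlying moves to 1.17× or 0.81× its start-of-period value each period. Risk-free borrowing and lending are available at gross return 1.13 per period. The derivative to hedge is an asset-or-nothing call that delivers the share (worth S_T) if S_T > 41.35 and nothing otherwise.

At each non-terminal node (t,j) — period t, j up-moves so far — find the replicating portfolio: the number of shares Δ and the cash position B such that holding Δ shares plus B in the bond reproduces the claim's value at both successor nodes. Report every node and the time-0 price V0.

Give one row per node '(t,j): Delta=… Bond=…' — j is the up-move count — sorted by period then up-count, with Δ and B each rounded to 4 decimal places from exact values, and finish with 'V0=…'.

(0,0): Delta=1.1792 Bond=-10.3906
(1,0): Delta=3.2500 Bond=-105.6727
(1,1): Delta=1.0000 Bond=0.0000
V0=55.6448

Risk-neutral probability p* = (R−d)/(u−d) = (1.13−0.81)/(1.17−0.81) = 0.8889.
At expiry t=2: V(2,0)=0.0000, V(2,1)=53.0712, V(2,2)=76.6584
(1,0): S=45.3600. Δ = (V_up−V_dn)/(S_up−S_dn) = (53.0712−0.0000)/(53.0712−36.7416) = 3.2500. V = [p*·53.0712 + (1−p*)·0.0000]/1.13 = 41.7473. B = V − Δ·S = -105.6727.
(1,1): S=65.5200. Δ = (V_up−V_dn)/(S_up−S_dn) = (76.6584−53.0712)/(76.6584−53.0712) = 1.0000. V = [p*·76.6584 + (1−p*)·53.0712]/1.13 = 65.5200. B = V − Δ·S = 0.0000.
(0,0): S=56.0000. Δ = (V_up−V_dn)/(S_up−S_dn) = (65.5200−41.7473)/(65.5200−45.3600) = 1.1792. V = [p*·65.5200 + (1−p*)·41.7473]/1.13 = 55.6448. B = V − Δ·S = -10.3906.
Root portfolio cost Δ·56+B reproduces V0=55.6448.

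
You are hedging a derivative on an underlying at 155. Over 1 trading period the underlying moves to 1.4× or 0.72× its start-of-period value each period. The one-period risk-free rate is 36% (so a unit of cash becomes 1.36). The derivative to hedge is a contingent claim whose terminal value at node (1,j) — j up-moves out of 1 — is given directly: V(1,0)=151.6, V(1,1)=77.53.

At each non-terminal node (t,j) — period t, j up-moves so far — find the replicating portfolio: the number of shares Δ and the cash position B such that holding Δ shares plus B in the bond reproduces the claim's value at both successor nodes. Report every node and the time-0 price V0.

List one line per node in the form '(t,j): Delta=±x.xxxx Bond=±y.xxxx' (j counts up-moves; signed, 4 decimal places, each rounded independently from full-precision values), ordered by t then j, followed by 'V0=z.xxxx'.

Under the risk-neutral measure, an up-move has probability p* = (R−d)/(u−d) = 0.9412 and values discount at R = 1.36.
Terminal payoffs: V(1,0)=151.6000, V(1,1)=77.5300
Node (0,0) S=155.0000: V=(p*·77.5300+(1−p*)·151.6000)/1.36=60.2111; Δ=(77.5300−151.6000)/(217.0000−111.6000)=-0.7028; B=V−Δ·S=169.1375
Self-financing check: at every node Δ·S+B equals the discounted successor values.

(0,0): Delta=-0.7028 Bond=169.1375
V0=60.2111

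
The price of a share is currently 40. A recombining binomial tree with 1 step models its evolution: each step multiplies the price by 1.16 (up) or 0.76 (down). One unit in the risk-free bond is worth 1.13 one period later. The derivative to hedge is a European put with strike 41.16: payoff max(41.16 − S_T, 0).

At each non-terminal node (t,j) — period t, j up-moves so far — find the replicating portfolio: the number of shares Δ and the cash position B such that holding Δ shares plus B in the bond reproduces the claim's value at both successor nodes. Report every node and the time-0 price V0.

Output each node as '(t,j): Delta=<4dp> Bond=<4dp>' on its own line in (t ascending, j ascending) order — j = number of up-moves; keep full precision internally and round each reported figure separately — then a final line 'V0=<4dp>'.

Since d<R<u, set p* = (R−d)/(u−d) = 0.9250; price each node as the discounted p*-expectation of its children.
Terminal values V(1,·): V(1,0)=10.7600, V(1,1)=0.0000
Node (0,0) S=40.0000: V=(p*·0.0000+(1−p*)·10.7600)/1.13=0.7142; Δ=(0.0000−10.7600)/(46.4000−30.4000)=-0.6725; B=V−Δ·S=27.6142
The time-0 hedge costs 0.7142, which is the no-arbitrage price.

(0,0): Delta=-0.6725 Bond=27.6142
V0=0.7142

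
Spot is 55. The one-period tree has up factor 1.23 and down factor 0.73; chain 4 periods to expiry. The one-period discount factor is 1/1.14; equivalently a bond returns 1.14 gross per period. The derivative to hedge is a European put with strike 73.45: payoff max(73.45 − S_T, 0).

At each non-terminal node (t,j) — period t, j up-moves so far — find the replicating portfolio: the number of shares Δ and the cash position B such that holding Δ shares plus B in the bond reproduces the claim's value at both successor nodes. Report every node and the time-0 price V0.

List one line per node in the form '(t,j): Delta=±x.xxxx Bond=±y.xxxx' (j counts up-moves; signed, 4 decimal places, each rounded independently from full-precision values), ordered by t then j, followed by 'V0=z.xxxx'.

Under the risk-neutral measure, an up-move has probability p* = (R−d)/(u−d) = 0.8200 and values discount at R = 1.14.
Terminal payoffs: V(4,0)=57.8310, V(4,1)=47.1330, V(4,2)=29.1077, V(4,3)=0.0000, V(4,4)=0.0000
(3,0): S=21.3959. Δ = (V_up−V_dn)/(S_up−S_dn) = (47.1330−57.8310)/(26.3170−15.6190) = -1.0000. V = [p*·47.1330 + (1−p*)·57.8310]/1.14 = 43.0339. B = V − Δ·S = 64.4298.
(3,1): S=36.0507. Δ = (V_up−V_dn)/(S_up−S_dn) = (29.1077−47.1330)/(44.3423−26.3170) = -1.0000. V = [p*·29.1077 + (1−p*)·47.1330]/1.14 = 28.3791. B = V − Δ·S = 64.4298.
(3,2): S=60.7429. Δ = (V_up−V_dn)/(S_up−S_dn) = (0.0000−29.1077)/(74.7138−44.3423) = -0.9584. V = [p*·0.0000 + (1−p*)·29.1077]/1.14 = 4.5959. B = V − Δ·S = 62.8113.
(3,3): S=102.3477. Δ = (V_up−V_dn)/(S_up−S_dn) = (0.0000−0.0000)/(125.8877−74.7138) = 0.0000. V = [p*·0.0000 + (1−p*)·0.0000]/1.14 = 0.0000. B = V − Δ·S = 0.0000.
(2,0): S=29.3095. Δ = (V_up−V_dn)/(S_up−S_dn) = (28.3791−43.0339)/(36.0507−21.3959) = -1.0000. V = [p*·28.3791 + (1−p*)·43.0339]/1.14 = 27.2079. B = V − Δ·S = 56.5174.
(2,1): S=49.3845. Δ = (V_up−V_dn)/(S_up−S_dn) = (4.5959−28.3791)/(60.7429−36.0507) = -0.9632. V = [p*·4.5959 + (1−p*)·28.3791]/1.14 = 7.7868. B = V − Δ·S = 55.3532.
(2,2): S=83.2095. Δ = (V_up−V_dn)/(S_up−S_dn) = (0.0000−4.5959)/(102.3477−60.7429) = -0.1105. V = [p*·0.0000 + (1−p*)·4.5959]/1.14 = 0.7257. B = V − Δ·S = 9.9176.
(1,0): S=40.1500. Δ = (V_up−V_dn)/(S_up−S_dn) = (7.7868−27.2079)/(49.3845−29.3095) = -0.9674. V = [p*·7.7868 + (1−p*)·27.2079]/1.14 = 9.8970. B = V − Δ·S = 48.7392.
(1,1): S=67.6500. Δ = (V_up−V_dn)/(S_up−S_dn) = (0.7257−7.7868)/(83.2095−49.3845) = -0.2088. V = [p*·0.7257 + (1−p*)·7.7868]/1.14 = 1.7515. B = V − Δ·S = 15.8737.
(0,0): S=55.0000. Δ = (V_up−V_dn)/(S_up−S_dn) = (1.7515−9.8970)/(67.6500−40.1500) = -0.2962. V = [p*·1.7515 + (1−p*)·9.8970]/1.14 = 2.8225. B = V − Δ·S = 19.1136.
Self-financing check: at every node Δ·S+B equals the discounted successor values.

(0,0): Delta=-0.2962 Bond=19.1136
(1,0): Delta=-0.9674 Bond=48.7392
(1,1): Delta=-0.2088 Bond=15.8737
(2,0): Delta=-1.0000 Bond=56.5174
(2,1): Delta=-0.9632 Bond=55.3532
(2,2): Delta=-0.1105 Bond=9.9176
(3,0): Delta=-1.0000 Bond=64.4298
(3,1): Delta=-1.0000 Bond=64.4298
(3,2): Delta=-0.9584 Bond=62.8113
(3,3): Delta=0.0000 Bond=0.0000
V0=2.8225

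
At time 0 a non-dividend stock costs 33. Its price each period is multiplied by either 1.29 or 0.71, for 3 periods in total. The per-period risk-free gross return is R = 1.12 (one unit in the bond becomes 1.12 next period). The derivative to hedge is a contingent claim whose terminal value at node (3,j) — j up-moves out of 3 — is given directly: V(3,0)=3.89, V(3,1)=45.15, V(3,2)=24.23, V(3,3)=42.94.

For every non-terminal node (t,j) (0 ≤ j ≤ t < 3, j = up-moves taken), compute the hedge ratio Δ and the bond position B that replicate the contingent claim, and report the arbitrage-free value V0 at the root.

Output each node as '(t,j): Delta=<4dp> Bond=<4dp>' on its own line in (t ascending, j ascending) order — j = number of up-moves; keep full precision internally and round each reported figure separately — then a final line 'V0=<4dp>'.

Since d<R<u, set p* = (R−d)/(u−d) = 0.7069; price each node as the discounted p*-expectation of its children.
Terminal payoffs: V(3,0)=3.8900, V(3,1)=45.1500, V(3,2)=24.2300, V(3,3)=42.9400
  t=2,j=0: stock 16.6353 → up 21.4595 (V=45.1500), down 11.8111 (V=3.8900). Price 29.5148; hedge Δ=4.2763, bond B=-41.6232.
  t=2,j=1: stock 30.2247 → up 38.9899 (V=24.2300), down 21.4595 (V=45.1500). Price 27.1087; hedge Δ=-1.1934, bond B=63.1776.
  t=2,j=2: stock 54.9153 → up 70.8407 (V=42.9400), down 38.9899 (V=24.2300). Price 33.4429; hedge Δ=0.5874, bond B=1.1843.
  t=1,j=0: stock 23.4300 → up 30.2247 (V=27.1087), down 16.6353 (V=29.5148). Price 24.8339; hedge Δ=-0.1771, bond B=28.9823.
  t=1,j=1: stock 42.5700 → up 54.9153 (V=33.4429), down 30.2247 (V=27.1087). Price 28.2021; hedge Δ=0.2565, bond B=17.2810.
  t=0,j=0: stock 33.0000 → up 42.5700 (V=28.2021), down 23.4300 (V=24.8339). Price 24.2990; hedge Δ=0.1760, bond B=18.4917.
Each (Δ,B) replicates both successor values, so the strategy is self-financing and V0 is arbitrage-free.

(0,0): Delta=0.1760 Bond=18.4917
(1,0): Delta=-0.1771 Bond=28.9823
(1,1): Delta=0.2565 Bond=17.2810
(2,0): Delta=4.2763 Bond=-41.6232
(2,1): Delta=-1.1934 Bond=63.1776
(2,2): Delta=0.5874 Bond=1.1843
V0=24.2990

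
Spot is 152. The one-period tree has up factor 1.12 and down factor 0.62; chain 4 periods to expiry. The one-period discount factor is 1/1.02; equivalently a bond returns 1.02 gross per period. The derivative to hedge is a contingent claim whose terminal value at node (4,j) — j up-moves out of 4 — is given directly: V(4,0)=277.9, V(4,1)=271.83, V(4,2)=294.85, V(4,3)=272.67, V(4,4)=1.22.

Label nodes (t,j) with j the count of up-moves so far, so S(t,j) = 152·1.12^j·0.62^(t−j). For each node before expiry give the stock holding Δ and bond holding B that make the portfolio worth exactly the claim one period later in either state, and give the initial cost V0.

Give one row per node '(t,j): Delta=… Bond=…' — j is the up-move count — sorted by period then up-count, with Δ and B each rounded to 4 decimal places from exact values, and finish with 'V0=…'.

(0,0): Delta=-1.8020 Bond=426.2324
(1,0): Delta=-0.1442 Bond=278.5263
(1,1): Delta=-2.0315 Bond=473.8147
(2,0): Delta=0.5773 Bond=241.9392
(2,1): Delta=-0.2441 Bond=294.6363
(2,2): Delta=-2.2788 Bond=530.4547
(3,0): Delta=-0.3351 Bond=279.8302
(3,1): Delta=0.7035 Bond=238.5149
(3,2): Delta=-0.3752 Bond=316.0325
(3,3): Delta=-2.5423 Bond=597.3216
V0=152.3216

No-arbitrage ⇒ martingale measure with p* = (R−d)/(u−d) = 0.8000.
Terminal payoffs: V(4,0)=277.9000, V(4,1)=271.8300, V(4,2)=294.8500, V(4,3)=272.6700, V(4,4)=1.2200
(3,0): S=36.2259. Δ = (V_up−V_dn)/(S_up−S_dn) = (271.8300−277.9000)/(40.5730−22.4600) = -0.3351. V = [p*·271.8300 + (1−p*)·277.9000]/1.02 = 267.6902. B = V − Δ·S = 279.8302.
(3,1): S=65.4403. Δ = (V_up−V_dn)/(S_up−S_dn) = (294.8500−271.8300)/(73.2931−40.5730) = 0.7035. V = [p*·294.8500 + (1−p*)·271.8300]/1.02 = 284.5549. B = V − Δ·S = 238.5149.
(3,2): S=118.2147. Δ = (V_up−V_dn)/(S_up−S_dn) = (272.6700−294.8500)/(132.4004−73.2931) = -0.3752. V = [p*·272.6700 + (1−p*)·294.8500]/1.02 = 271.6725. B = V − Δ·S = 316.0325.
(3,3): S=213.5491. Δ = (V_up−V_dn)/(S_up−S_dn) = (1.2200−272.6700)/(239.1749−132.4004) = -2.5423. V = [p*·1.2200 + (1−p*)·272.6700]/1.02 = 54.4216. B = V − Δ·S = 597.3216.
(2,0): S=58.4288. Δ = (V_up−V_dn)/(S_up−S_dn) = (284.5549−267.6902)/(65.4403−36.2259) = 0.5773. V = [p*·284.5549 + (1−p*)·267.6902]/1.02 = 275.6686. B = V − Δ·S = 241.9392.
(2,1): S=105.5488. Δ = (V_up−V_dn)/(S_up−S_dn) = (271.6725−284.5549)/(118.2147−65.4403) = -0.2441. V = [p*·271.6725 + (1−p*)·284.5549]/1.02 = 268.8716. B = V − Δ·S = 294.6363.
(2,2): S=190.6688. Δ = (V_up−V_dn)/(S_up−S_dn) = (54.4216−271.6725)/(213.5491−118.2147) = -2.2788. V = [p*·54.4216 + (1−p*)·271.6725]/1.02 = 95.9527. B = V − Δ·S = 530.4547.
(1,0): S=94.2400. Δ = (V_up−V_dn)/(S_up−S_dn) = (268.8716−275.6686)/(105.5488−58.4288) = -0.1442. V = [p*·268.8716 + (1−p*)·275.6686]/1.02 = 264.9323. B = V − Δ·S = 278.5263.
(1,1): S=170.2400. Δ = (V_up−V_dn)/(S_up−S_dn) = (95.9527−268.8716)/(190.6688−105.5488) = -2.0315. V = [p*·95.9527 + (1−p*)·268.8716]/1.02 = 127.9769. B = V − Δ·S = 473.8147.
(0,0): S=152.0000. Δ = (V_up−V_dn)/(S_up−S_dn) = (127.9769−264.9323)/(170.2400−94.2400) = -1.8020. V = [p*·127.9769 + (1−p*)·264.9323]/1.02 = 152.3216. B = V − Δ·S = 426.2324.
Root portfolio cost Δ·152+B reproduces V0=152.3216.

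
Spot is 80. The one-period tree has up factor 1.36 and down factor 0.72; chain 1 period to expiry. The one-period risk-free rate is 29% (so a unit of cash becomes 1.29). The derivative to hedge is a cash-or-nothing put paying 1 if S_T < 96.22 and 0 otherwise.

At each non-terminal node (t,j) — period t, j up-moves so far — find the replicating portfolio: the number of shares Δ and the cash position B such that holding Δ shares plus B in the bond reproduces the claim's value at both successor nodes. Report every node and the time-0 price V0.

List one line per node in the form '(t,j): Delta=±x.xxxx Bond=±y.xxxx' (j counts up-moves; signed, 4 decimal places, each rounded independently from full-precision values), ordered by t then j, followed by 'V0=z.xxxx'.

No-arbitrage ⇒ martingale measure with p* = (R−d)/(u−d) = 0.8906.
At expiry t=1: V(1,0)=1.0000, V(1,1)=0.0000
(0,0): S=80.0000. Δ = (V_up−V_dn)/(S_up−S_dn) = (0.0000−1.0000)/(108.8000−57.6000) = -0.0195. V = [p*·0.0000 + (1−p*)·1.0000]/1.29 = 0.0848. B = V − Δ·S = 1.6473.
Check: Δ(0,0)·S0 + B(0,0) = 0.0848 = V0.

(0,0): Delta=-0.0195 Bond=1.6473
V0=0.0848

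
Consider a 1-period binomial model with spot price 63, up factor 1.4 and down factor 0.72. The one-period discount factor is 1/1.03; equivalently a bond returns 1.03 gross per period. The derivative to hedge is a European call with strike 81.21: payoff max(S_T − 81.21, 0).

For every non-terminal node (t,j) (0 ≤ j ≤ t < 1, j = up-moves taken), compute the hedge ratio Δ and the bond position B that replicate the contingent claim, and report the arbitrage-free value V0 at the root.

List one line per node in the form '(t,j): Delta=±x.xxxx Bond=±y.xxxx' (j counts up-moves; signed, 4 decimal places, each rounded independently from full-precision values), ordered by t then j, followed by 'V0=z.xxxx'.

Risk-neutral probability p* = (R−d)/(u−d) = (1.03−0.72)/(1.4−0.72) = 0.4559.
Terminal values V(1,·): V(1,0)=0.0000, V(1,1)=6.9900
  t=0,j=0: stock 63.0000 → up 88.2000 (V=6.9900), down 45.3600 (V=0.0000). Price 3.0938; hedge Δ=0.1632, bond B=-7.1856.
Self-financing check: at every node Δ·S+B equals the discounted successor values.

(0,0): Delta=0.1632 Bond=-7.1856
V0=3.0938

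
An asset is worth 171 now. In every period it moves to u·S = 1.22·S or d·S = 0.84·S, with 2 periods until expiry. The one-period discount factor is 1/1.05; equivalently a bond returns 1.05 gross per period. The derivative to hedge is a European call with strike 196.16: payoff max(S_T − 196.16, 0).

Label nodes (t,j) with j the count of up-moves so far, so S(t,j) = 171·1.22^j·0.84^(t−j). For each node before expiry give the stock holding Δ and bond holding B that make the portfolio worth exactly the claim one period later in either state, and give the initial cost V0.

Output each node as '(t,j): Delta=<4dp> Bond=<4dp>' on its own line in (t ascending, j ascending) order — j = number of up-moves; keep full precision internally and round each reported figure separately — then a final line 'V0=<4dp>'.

(0,0): Delta=0.4727 Bond=-64.6608
(1,0): Delta=0.0000 Bond=0.0000
(1,1): Delta=0.7361 Bond=-122.8556
V0=16.1652

No-arbitrage ⇒ martingale measure with p* = (R−d)/(u−d) = 0.5526.
At expiry t=2: V(2,0)=0.0000, V(2,1)=0.0000, V(2,2)=58.3564
  t=1,j=0: stock 143.6400 → up 175.2408 (V=0.0000), down 120.6576 (V=0.0000). Price 0.0000; hedge Δ=0.0000, bond B=0.0000.
  t=1,j=1: stock 208.6200 → up 254.5164 (V=58.3564), down 175.2408 (V=0.0000). Price 30.7139; hedge Δ=0.7361, bond B=-122.8556.
  t=0,j=0: stock 171.0000 → up 208.6200 (V=30.7139), down 143.6400 (V=0.0000). Price 16.1652; hedge Δ=0.4727, bond B=-64.6608.
Check: Δ(0,0)·S0 + B(0,0) = 16.1652 = V0.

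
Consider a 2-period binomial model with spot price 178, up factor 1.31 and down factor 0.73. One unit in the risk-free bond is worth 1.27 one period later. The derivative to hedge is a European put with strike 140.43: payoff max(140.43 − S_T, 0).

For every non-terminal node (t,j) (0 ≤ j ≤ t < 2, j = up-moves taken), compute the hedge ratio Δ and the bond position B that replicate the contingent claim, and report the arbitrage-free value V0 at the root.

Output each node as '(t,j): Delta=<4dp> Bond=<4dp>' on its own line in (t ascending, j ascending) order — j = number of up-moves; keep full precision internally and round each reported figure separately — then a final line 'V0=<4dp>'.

(0,0): Delta=-0.0240 Bond=4.4013
(1,0): Delta=-0.6047 Bond=81.0503
(1,1): Delta=0.0000 Bond=0.0000
V0=0.1344

No-arbitrage ⇒ martingale measure with p* = (R−d)/(u−d) = 0.9310.
Payoff layer (t=2): V(2,0)=45.5738, V(2,1)=0.0000, V(2,2)=0.0000
  t=1,j=0: stock 129.9400 → up 170.2214 (V=0.0000), down 94.8562 (V=45.5738). Price 2.4748; hedge Δ=-0.6047, bond B=81.0503.
  t=1,j=1: stock 233.1800 → up 305.4658 (V=0.0000), down 170.2214 (V=0.0000). Price 0.0000; hedge Δ=0.0000, bond B=0.0000.
  t=0,j=0: stock 178.0000 → up 233.1800 (V=0.0000), down 129.9400 (V=2.4748). Price 0.1344; hedge Δ=-0.0240, bond B=4.4013.
The time-0 hedge costs 0.1344, which is the no-arbitrage price.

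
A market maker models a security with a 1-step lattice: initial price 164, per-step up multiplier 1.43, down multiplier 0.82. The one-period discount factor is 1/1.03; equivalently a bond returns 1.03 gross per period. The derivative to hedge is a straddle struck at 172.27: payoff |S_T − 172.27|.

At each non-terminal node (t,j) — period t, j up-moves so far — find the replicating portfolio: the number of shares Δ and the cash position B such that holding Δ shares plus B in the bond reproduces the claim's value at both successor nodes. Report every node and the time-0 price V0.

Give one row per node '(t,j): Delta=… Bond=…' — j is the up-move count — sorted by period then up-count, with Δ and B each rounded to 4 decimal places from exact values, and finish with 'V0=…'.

(0,0): Delta=0.2445 Bond=4.7664
V0=44.8647

Risk-neutral probability p* = (R−d)/(u−d) = (1.03−0.82)/(1.43−0.82) = 0.3443.
At expiry t=1: V(1,0)=37.7900, V(1,1)=62.2500
(0,0): S=164.0000. Δ = (V_up−V_dn)/(S_up−S_dn) = (62.2500−37.7900)/(234.5200−134.4800) = 0.2445. V = [p*·62.2500 + (1−p*)·37.7900]/1.03 = 44.8647. B = V − Δ·S = 4.7664.
Root portfolio cost Δ·164+B reproduces V0=44.8647.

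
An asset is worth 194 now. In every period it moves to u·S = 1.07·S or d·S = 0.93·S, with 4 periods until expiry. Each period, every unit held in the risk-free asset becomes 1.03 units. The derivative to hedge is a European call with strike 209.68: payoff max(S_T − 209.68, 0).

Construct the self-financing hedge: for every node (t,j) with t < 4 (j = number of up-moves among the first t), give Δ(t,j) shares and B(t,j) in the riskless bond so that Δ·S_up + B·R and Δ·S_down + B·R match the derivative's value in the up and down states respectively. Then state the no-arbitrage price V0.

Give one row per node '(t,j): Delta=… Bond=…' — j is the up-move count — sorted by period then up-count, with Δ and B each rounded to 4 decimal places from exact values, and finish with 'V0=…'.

(0,0): Delta=0.5757 Bond=-97.1682
(1,0): Delta=0.2160 Bond=-35.1793
(1,1): Delta=0.7008 Bond=-126.0449
(2,0): Delta=0.0000 Bond=0.0000
(2,1): Delta=0.2910 Bond=-50.7285
(2,2): Delta=0.8432 Bond=-161.4653
(3,0): Delta=0.0000 Bond=0.0000
(3,1): Delta=0.0000 Bond=0.0000
(3,2): Delta=0.3922 Bond=-73.1505
(3,3): Delta=1.0000 Bond=-203.5728
V0=14.5156

Since d<R<u, set p* = (R−d)/(u−d) = 0.7143; price each node as the discounted p*-expectation of its children.
At expiry t=4: V(4,0)=0.0000, V(4,1)=0.0000, V(4,2)=0.0000, V(4,3)=11.3423, V(4,4)=44.6144
(3,0): S=156.0453. Δ = (V_up−V_dn)/(S_up−S_dn) = (0.0000−0.0000)/(166.9684−145.1221) = 0.0000. V = [p*·0.0000 + (1−p*)·0.0000]/1.03 = 0.0000. B = V − Δ·S = 0.0000.
(3,1): S=179.5359. Δ = (V_up−V_dn)/(S_up−S_dn) = (0.0000−0.0000)/(192.1035−166.9684) = 0.0000. V = [p*·0.0000 + (1−p*)·0.0000]/1.03 = 0.0000. B = V − Δ·S = 0.0000.
(3,2): S=206.5629. Δ = (V_up−V_dn)/(S_up−S_dn) = (11.3423−0.0000)/(221.0223−192.1035) = 0.3922. V = [p*·11.3423 + (1−p*)·0.0000]/1.03 = 7.8656. B = V − Δ·S = -73.1505.
(3,3): S=237.6583. Δ = (V_up−V_dn)/(S_up−S_dn) = (44.6144−11.3423)/(254.2944−221.0223) = 1.0000. V = [p*·44.6144 + (1−p*)·11.3423]/1.03 = 34.0855. B = V − Δ·S = -203.5728.
(2,0): S=167.7906. Δ = (V_up−V_dn)/(S_up−S_dn) = (0.0000−0.0000)/(179.5359−156.0453) = 0.0000. V = [p*·0.0000 + (1−p*)·0.0000]/1.03 = 0.0000. B = V − Δ·S = 0.0000.
(2,1): S=193.0494. Δ = (V_up−V_dn)/(S_up−S_dn) = (7.8656−0.0000)/(206.5629−179.5359) = 0.2910. V = [p*·7.8656 + (1−p*)·0.0000]/1.03 = 5.4547. B = V − Δ·S = -50.7285.
(2,2): S=222.1106. Δ = (V_up−V_dn)/(S_up−S_dn) = (34.0855−7.8656)/(237.6583−206.5629) = 0.8432. V = [p*·34.0855 + (1−p*)·7.8656]/1.03 = 25.8195. B = V − Δ·S = -161.4653.
(1,0): S=180.4200. Δ = (V_up−V_dn)/(S_up−S_dn) = (5.4547−0.0000)/(193.0494−167.7906) = 0.2160. V = [p*·5.4547 + (1−p*)·0.0000]/1.03 = 3.7827. B = V − Δ·S = -35.1793.
(1,1): S=207.5800. Δ = (V_up−V_dn)/(S_up−S_dn) = (25.8195−5.4547)/(222.1106−193.0494) = 0.7008. V = [p*·25.8195 + (1−p*)·5.4547]/1.03 = 19.4185. B = V − Δ·S = -126.0449.
(0,0): S=194.0000. Δ = (V_up−V_dn)/(S_up−S_dn) = (19.4185−3.7827)/(207.5800−180.4200) = 0.5757. V = [p*·19.4185 + (1−p*)·3.7827]/1.03 = 14.5156. B = V − Δ·S = -97.1682.
Each (Δ,B) replicates both successor values, so the strategy is self-financing and V0 is arbitrage-free.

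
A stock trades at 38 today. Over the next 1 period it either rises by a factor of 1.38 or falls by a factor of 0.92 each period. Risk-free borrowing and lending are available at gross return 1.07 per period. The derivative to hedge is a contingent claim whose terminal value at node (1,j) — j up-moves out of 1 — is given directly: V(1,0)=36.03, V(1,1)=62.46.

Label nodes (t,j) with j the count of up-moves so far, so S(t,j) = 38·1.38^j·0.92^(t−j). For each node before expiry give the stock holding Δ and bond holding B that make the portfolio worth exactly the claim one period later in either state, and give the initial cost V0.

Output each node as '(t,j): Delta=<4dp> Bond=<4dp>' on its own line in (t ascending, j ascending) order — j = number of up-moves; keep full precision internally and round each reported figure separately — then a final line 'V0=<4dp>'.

Since d<R<u, set p* = (R−d)/(u−d) = 0.3261; price each node as the discounted p*-expectation of its children.
At expiry t=1: V(1,0)=36.0300, V(1,1)=62.4600
(0,0): S=38.0000. Δ = (V_up−V_dn)/(S_up−S_dn) = (62.4600−36.0300)/(52.4400−34.9600) = 1.5120. V = [p*·62.4600 + (1−p*)·36.0300]/1.07 = 41.7275. B = V − Δ·S = -15.7290.
The time-0 hedge costs 41.7275, which is the no-arbitrage price.

(0,0): Delta=1.5120 Bond=-15.7290
V0=41.7275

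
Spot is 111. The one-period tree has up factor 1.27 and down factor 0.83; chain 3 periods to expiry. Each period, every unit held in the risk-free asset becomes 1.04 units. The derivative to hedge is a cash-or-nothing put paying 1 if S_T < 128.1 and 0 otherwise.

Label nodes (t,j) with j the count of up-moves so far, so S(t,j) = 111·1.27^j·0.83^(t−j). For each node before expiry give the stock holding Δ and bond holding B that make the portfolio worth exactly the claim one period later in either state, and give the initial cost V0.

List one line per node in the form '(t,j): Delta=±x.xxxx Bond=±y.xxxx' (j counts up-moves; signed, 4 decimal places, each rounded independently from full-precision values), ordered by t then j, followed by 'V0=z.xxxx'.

(0,0): Delta=-0.0094 Bond=1.5232
(1,0): Delta=-0.0113 Bond=1.7569
(1,1): Delta=-0.0081 Bond=1.3950
(2,0): Delta=0.0000 Bond=0.9615
(2,1): Delta=-0.0194 Bond=2.7753
(2,2): Delta=0.0000 Bond=0.0000
V0=0.4748

Under the risk-neutral measure, an up-move has probability p* = (R−d)/(u−d) = 0.4773 and values discount at R = 1.04.
Terminal payoffs: V(3,0)=1.0000, V(3,1)=1.0000, V(3,2)=0.0000, V(3,3)=0.0000
  t=2,j=0: stock 76.4679 → up 97.1142 (V=1.0000), down 63.4684 (V=1.0000). Price 0.9615; hedge Δ=0.0000, bond B=0.9615.
  t=2,j=1: stock 117.0051 → up 148.5965 (V=0.0000), down 97.1142 (V=1.0000). Price 0.5026; hedge Δ=-0.0194, bond B=2.7753.
  t=2,j=2: stock 179.0319 → up 227.3705 (V=0.0000), down 148.5965 (V=0.0000). Price 0.0000; hedge Δ=0.0000, bond B=0.0000.
  t=1,j=0: stock 92.1300 → up 117.0051 (V=0.5026), down 76.4679 (V=0.9615). Price 0.7140; hedge Δ=-0.0113, bond B=1.7569.
  t=1,j=1: stock 140.9700 → up 179.0319 (V=0.0000), down 117.0051 (V=0.5026). Price 0.2526; hedge Δ=-0.0081, bond B=1.3950.
  t=0,j=0: stock 111.0000 → up 140.9700 (V=0.2526), down 92.1300 (V=0.7140). Price 0.4748; hedge Δ=-0.0094, bond B=1.5232.
Root portfolio cost Δ·111+B reproduces V0=0.4748.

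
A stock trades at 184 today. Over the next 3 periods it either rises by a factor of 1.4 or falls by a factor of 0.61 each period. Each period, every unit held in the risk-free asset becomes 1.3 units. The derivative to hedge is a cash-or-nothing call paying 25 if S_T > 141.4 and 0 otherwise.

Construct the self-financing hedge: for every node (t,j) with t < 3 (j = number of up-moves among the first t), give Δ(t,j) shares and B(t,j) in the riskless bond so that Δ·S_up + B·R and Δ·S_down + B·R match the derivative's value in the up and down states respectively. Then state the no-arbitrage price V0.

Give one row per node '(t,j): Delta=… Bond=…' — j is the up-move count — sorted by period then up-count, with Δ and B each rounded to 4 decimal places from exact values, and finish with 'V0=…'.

No-arbitrage ⇒ martingale measure with p* = (R−d)/(u−d) = 0.8734.
Payoff layer (t=3): V(3,0)=0.0000, V(3,1)=0.0000, V(3,2)=25.0000, V(3,3)=25.0000
  t=2,j=0: stock 68.4664 → up 95.8530 (V=0.0000), down 41.7645 (V=0.0000). Price 0.0000; hedge Δ=0.0000, bond B=0.0000.
  t=2,j=1: stock 157.1360 → up 219.9904 (V=25.0000), down 95.8530 (V=0.0000). Price 16.7965; hedge Δ=0.2014, bond B=-14.8491.
  t=2,j=2: stock 360.6400 → up 504.8960 (V=25.0000), down 219.9904 (V=25.0000). Price 19.2308; hedge Δ=0.0000, bond B=19.2308.
  t=1,j=0: stock 112.2400 → up 157.1360 (V=16.7965), down 68.4664 (V=0.0000). Price 11.2849; hedge Δ=0.1894, bond B=-9.9765.
  t=1,j=1: stock 257.6000 → up 360.6400 (V=19.2308), down 157.1360 (V=16.7965). Price 14.5559; hedge Δ=0.0120, bond B=11.4745.
  t=0,j=0: stock 184.0000 → up 257.6000 (V=14.5559), down 112.2400 (V=11.2849). Price 10.8783; hedge Δ=0.0225, bond B=6.7378.
Each (Δ,B) replicates both successor values, so the strategy is self-financing and V0 is arbitrage-free.

(0,0): Delta=0.0225 Bond=6.7378
(1,0): Delta=0.1894 Bond=-9.9765
(1,1): Delta=0.0120 Bond=11.4745
(2,0): Delta=0.0000 Bond=0.0000
(2,1): Delta=0.2014 Bond=-14.8491
(2,2): Delta=0.0000 Bond=19.2308
V0=10.8783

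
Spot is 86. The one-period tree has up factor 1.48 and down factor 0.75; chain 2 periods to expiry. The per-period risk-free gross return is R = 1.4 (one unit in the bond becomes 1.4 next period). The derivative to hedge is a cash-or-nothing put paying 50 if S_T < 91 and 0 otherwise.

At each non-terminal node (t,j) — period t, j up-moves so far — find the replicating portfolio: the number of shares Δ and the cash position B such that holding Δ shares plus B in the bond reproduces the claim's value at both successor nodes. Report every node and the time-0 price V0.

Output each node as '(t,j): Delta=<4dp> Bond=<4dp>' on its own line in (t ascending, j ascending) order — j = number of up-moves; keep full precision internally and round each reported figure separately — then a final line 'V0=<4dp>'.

(0,0): Delta=-0.0623 Bond=5.6679
(1,0): Delta=-1.0619 Bond=72.4070
(1,1): Delta=0.0000 Bond=0.0000
V0=0.3064

Under the risk-neutral measure, an up-move has probability p* = (R−d)/(u−d) = 0.8904 and values discount at R = 1.4.
Terminal values V(2,·): V(2,0)=50.0000, V(2,1)=0.0000, V(2,2)=0.0000
Node (1,0) S=64.5000: V=(p*·0.0000+(1−p*)·50.0000)/1.4=3.9139; Δ=(0.0000−50.0000)/(95.4600−48.3750)=-1.0619; B=V−Δ·S=72.4070
Node (1,1) S=127.2800: V=(p*·0.0000+(1−p*)·0.0000)/1.4=0.0000; Δ=(0.0000−0.0000)/(188.3744−95.4600)=0.0000; B=V−Δ·S=0.0000
Node (0,0) S=86.0000: V=(p*·0.0000+(1−p*)·3.9139)/1.4=0.3064; Δ=(0.0000−3.9139)/(127.2800−64.5000)=-0.0623; B=V−Δ·S=5.6679
Root portfolio cost Δ·86+B reproduces V0=0.3064.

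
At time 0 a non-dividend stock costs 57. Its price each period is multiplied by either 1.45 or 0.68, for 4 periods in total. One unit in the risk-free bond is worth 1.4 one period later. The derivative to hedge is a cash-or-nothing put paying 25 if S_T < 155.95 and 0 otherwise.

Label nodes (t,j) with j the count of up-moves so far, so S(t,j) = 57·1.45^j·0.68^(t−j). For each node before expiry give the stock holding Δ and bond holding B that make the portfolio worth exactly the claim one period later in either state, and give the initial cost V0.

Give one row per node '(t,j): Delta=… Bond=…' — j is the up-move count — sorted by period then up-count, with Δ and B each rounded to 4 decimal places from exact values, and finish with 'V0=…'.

Risk-neutral probability p* = (R−d)/(u−d) = (1.4−0.68)/(1.45−0.68) = 0.9351.
Terminal payoffs: V(4,0)=25.0000, V(4,1)=25.0000, V(4,2)=25.0000, V(4,3)=25.0000, V(4,4)=0.0000
Node (3,0) S=17.9226: V=(p*·25.0000+(1−p*)·25.0000)/1.4=17.8571; Δ=(25.0000−25.0000)/(25.9878−12.1874)=0.0000; B=V−Δ·S=17.8571
Node (3,1) S=38.2174: V=(p*·25.0000+(1−p*)·25.0000)/1.4=17.8571; Δ=(25.0000−25.0000)/(55.4152−25.9878)=0.0000; B=V−Δ·S=17.8571
Node (3,2) S=81.4929: V=(p*·25.0000+(1−p*)·25.0000)/1.4=17.8571; Δ=(25.0000−25.0000)/(118.1647−55.4152)=0.0000; B=V−Δ·S=17.8571
Node (3,3) S=173.7716: V=(p*·0.0000+(1−p*)·25.0000)/1.4=1.1596; Δ=(0.0000−25.0000)/(251.9689−118.1647)=-0.1868; B=V−Δ·S=33.6271
Node (2,0) S=26.3568: V=(p*·17.8571+(1−p*)·17.8571)/1.4=12.7551; Δ=(17.8571−17.8571)/(38.2174−17.9226)=0.0000; B=V−Δ·S=12.7551
Node (2,1) S=56.2020: V=(p*·17.8571+(1−p*)·17.8571)/1.4=12.7551; Δ=(17.8571−17.8571)/(81.4929−38.2174)=0.0000; B=V−Δ·S=12.7551
Node (2,2) S=119.8425: V=(p*·1.1596+(1−p*)·17.8571)/1.4=1.6027; Δ=(1.1596−17.8571)/(173.7716−81.4929)=-0.1809; B=V−Δ·S=23.2879
Node (1,0) S=38.7600: V=(p*·12.7551+(1−p*)·12.7551)/1.4=9.1108; Δ=(12.7551−12.7551)/(56.2020−26.3568)=0.0000; B=V−Δ·S=9.1108
Node (1,1) S=82.6500: V=(p*·1.6027+(1−p*)·12.7551)/1.4=1.6621; Δ=(1.6027−12.7551)/(119.8425−56.2020)=-0.1752; B=V−Δ·S=16.1457
Node (0,0) S=57.0000: V=(p*·1.6621+(1−p*)·9.1108)/1.4=1.5327; Δ=(1.6621−9.1108)/(82.6500−38.7600)=-0.1697; B=V−Δ·S=11.2063
The time-0 hedge costs 1.5327, which is the no-arbitrage price.

(0,0): Delta=-0.1697 Bond=11.2063
(1,0): Delta=0.0000 Bond=9.1108
(1,1): Delta=-0.1752 Bond=16.1457
(2,0): Delta=0.0000 Bond=12.7551
(2,1): Delta=0.0000 Bond=12.7551
(2,2): Delta=-0.1809 Bond=23.2879
(3,0): Delta=0.0000 Bond=17.8571
(3,1): Delta=0.0000 Bond=17.8571
(3,2): Delta=0.0000 Bond=17.8571
(3,3): Delta=-0.1868 Bond=33.6271
V0=1.5327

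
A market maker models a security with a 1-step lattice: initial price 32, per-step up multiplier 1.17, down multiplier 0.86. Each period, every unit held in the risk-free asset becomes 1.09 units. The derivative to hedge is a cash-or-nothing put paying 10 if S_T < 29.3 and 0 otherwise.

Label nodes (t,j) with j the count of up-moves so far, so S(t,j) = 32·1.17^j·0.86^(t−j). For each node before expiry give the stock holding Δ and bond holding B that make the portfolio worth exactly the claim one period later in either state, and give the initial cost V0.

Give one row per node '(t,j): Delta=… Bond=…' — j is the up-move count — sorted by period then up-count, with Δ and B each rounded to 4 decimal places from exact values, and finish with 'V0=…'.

No-arbitrage ⇒ martingale measure with p* = (R−d)/(u−d) = 0.7419.
Terminal values V(1,·): V(1,0)=10.0000, V(1,1)=0.0000
  t=0,j=0: stock 32.0000 → up 37.4400 (V=0.0000), down 27.5200 (V=10.0000). Price 2.3676; hedge Δ=-1.0081, bond B=34.6256.
Check: Δ(0,0)·S0 + B(0,0) = 2.3676 = V0.

(0,0): Delta=-1.0081 Bond=34.6256
V0=2.3676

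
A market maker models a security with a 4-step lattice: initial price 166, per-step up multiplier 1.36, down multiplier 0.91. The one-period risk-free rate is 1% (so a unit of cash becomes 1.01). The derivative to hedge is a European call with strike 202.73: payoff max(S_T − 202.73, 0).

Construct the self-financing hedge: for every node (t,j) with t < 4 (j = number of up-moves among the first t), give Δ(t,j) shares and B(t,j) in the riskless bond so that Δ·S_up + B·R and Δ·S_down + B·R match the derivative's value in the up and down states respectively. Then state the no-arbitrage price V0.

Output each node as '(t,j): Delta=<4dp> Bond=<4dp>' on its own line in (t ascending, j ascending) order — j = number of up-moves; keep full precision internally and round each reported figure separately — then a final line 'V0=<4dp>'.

The replicating-portfolio and risk-neutral prices coincide; use p* = (1.01−0.91)/(1.36−0.91) = 0.2222 for the latter.
Terminal payoffs: V(4,0)=0.0000, V(4,1)=0.0000, V(4,2)=51.5245, V(4,3)=177.2548, V(4,4)=365.1593
  t=3,j=0: stock 125.0928 → up 170.1262 (V=0.0000), down 113.8344 (V=0.0000). Price 0.0000; hedge Δ=0.0000, bond B=0.0000.
  t=3,j=1: stock 186.9519 → up 254.2545 (V=51.5245), down 170.1262 (V=0.0000). Price 11.3365; hedge Δ=0.6125, bond B=-103.1624.
  t=3,j=2: stock 279.4006 → up 379.9848 (V=177.2548), down 254.2545 (V=51.5245). Price 78.6778; hedge Δ=1.0000, bond B=-200.7228.
  t=3,j=3: stock 417.5657 → up 567.8893 (V=365.1593), down 379.9848 (V=177.2548). Price 216.8429; hedge Δ=1.0000, bond B=-200.7228.
  t=2,j=0: stock 137.4646 → up 186.9519 (V=11.3365), down 125.0928 (V=0.0000). Price 2.4943; hedge Δ=0.1833, bond B=-22.6980.
  t=2,j=1: stock 205.4416 → up 279.4006 (V=78.6778), down 186.9519 (V=11.3365). Price 26.0408; hedge Δ=0.7284, bond B=-123.6064.
  t=2,j=2: stock 307.0336 → up 417.5657 (V=216.8429), down 279.4006 (V=78.6778). Price 108.2982; hedge Δ=1.0000, bond B=-198.7354.
  t=1,j=0: stock 151.0600 → up 205.4416 (V=26.0408), down 137.4646 (V=2.4943). Price 7.6504; hedge Δ=0.3464, bond B=-44.6753.
  t=1,j=1: stock 225.7600 → up 307.0336 (V=108.2982), down 205.4416 (V=26.0408). Price 43.8814; hedge Δ=0.8097, bond B=-138.9126.
  t=0,j=0: stock 166.0000 → up 225.7600 (V=43.8814), down 151.0600 (V=7.6504). Price 15.5462; hedge Δ=0.4850, bond B=-64.9673.
Root portfolio cost Δ·166+B reproduces V0=15.5462.

(0,0): Delta=0.4850 Bond=-64.9673
(1,0): Delta=0.3464 Bond=-44.6753
(1,1): Delta=0.8097 Bond=-138.9126
(2,0): Delta=0.1833 Bond=-22.6980
(2,1): Delta=0.7284 Bond=-123.6064
(2,2): Delta=1.0000 Bond=-198.7354
(3,0): Delta=0.0000 Bond=0.0000
(3,1): Delta=0.6125 Bond=-103.1624
(3,2): Delta=1.0000 Bond=-200.7228
(3,3): Delta=1.0000 Bond=-200.7228
V0=15.5462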